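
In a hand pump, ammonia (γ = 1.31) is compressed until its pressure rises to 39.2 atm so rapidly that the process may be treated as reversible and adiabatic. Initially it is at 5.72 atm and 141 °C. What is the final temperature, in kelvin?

T₂ ≈ 653 K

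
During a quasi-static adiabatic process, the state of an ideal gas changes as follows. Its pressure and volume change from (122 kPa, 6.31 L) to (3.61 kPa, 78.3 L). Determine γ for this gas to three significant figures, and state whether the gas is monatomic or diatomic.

PV^γ = const ⇒ γ = ln(P₂/P₁) / ln(V₁/V₂).
γ = ln(3.61/122) / ln(6.31/78.3) = 1.398.
γ ≈ 1.40 is close to 7/5, so the gas is diatomic.

γ ≈ 1.40; diatomic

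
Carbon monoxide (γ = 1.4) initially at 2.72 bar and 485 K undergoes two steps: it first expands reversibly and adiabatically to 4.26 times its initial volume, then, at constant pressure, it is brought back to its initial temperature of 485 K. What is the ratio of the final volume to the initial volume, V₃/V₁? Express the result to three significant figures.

Adiabatic step: V₂/V₁ = 4.26; T₂ = T₁·(1/4.26)^(0.4) = 271.6 K.
Isobaric step: V₃/V₂ = T₃/T₂ = 485/271.6.
V₃/V₁ = (V₂/V₁)(V₃/V₂) = 4.26 × (485/271.6) = 7.606.

V₃/V₁ ≈ 7.61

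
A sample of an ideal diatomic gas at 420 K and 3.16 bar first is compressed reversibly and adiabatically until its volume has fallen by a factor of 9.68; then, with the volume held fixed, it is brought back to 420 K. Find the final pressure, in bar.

For a diatomic ideal gas γ = 7/5.
Adiabatic step (PV^γ = const): P₂ = 3.16×9.68^(7/5) = 75.84 bar; T₂ = 420×9.68^(2/5) = 1041 K.
Isochoric: P₃ = P₂(T₃/T₂) = 75.84 × (420/1041) = 30.59 bar.

P₃ ≈ 30.6 bar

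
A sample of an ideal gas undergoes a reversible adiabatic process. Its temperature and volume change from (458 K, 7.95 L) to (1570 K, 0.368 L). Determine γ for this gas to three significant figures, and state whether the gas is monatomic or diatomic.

γ ≈ 1.40; diatomic

TV^(γ−1) = const ⇒ γ − 1 = ln(T₂/T₁) / ln(V₁/V₂).
γ = 1 + ln(1570/458) / ln(7.95/0.368) = 1.401.
γ ≈ 1.40 is close to 7/5, so the gas is diatomic.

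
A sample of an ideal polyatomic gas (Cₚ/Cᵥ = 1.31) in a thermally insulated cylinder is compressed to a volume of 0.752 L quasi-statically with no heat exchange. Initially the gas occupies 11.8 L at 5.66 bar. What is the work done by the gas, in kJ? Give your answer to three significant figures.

P₂ = P₁(V₁/V₂)^γ = 5.66×(11.8/0.752)^(1.31) = 208.5 bar.
For a reversible adiabat, W_by_gas = (P₁V₁ − P₂V₂)/(γ−1).
W_by = (566000×0.0118 − 2.085×10^7×0.000752) / (0.31) = -29040 J.

W ≈ -29.0 kJ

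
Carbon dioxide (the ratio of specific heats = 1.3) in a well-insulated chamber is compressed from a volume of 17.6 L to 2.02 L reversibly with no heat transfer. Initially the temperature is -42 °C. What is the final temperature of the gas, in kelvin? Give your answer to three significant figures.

Adiabatic: T₁V₁^(γ−1) = T₂V₂^(γ−1) ⇒ T₂ = T₁ (V₁/V₂)^(γ−1).
T₁ = -42 °C = 231.1 K.
T₂ = 231.1 × (17.6/2.02)^(0.3) = 442.5 K.

T₂ ≈ 443 K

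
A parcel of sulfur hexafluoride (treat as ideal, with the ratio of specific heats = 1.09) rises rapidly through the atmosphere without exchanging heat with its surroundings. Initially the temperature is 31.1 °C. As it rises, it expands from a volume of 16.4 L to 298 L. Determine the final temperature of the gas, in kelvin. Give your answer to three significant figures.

T₂ ≈ 234 K

Adiabatic: T₁V₁^(γ−1) = T₂V₂^(γ−1) ⇒ T₂ = T₁ (V₁/V₂)^(γ−1).
T₁ = 31.1 °C = 304.2 K.
T₂ = 304.2 × (16.4/298)^(0.09) = 234.4 K.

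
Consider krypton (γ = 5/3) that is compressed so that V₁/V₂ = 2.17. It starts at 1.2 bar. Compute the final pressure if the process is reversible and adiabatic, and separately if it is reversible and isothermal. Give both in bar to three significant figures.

Isothermal: P₂ = P₁(V₁/V₂) = 1.2×2.17 = 2.604 bar.
Adiabatic: P₂ = P₁(V₁/V₂)^γ = 1.2×2.17^(5/3) = 4.365 bar.

adiabatic: 4.36 bar; isothermal: 2.60 bar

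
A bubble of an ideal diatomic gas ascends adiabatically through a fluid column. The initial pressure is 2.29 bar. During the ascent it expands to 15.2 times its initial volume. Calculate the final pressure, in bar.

P₂ ≈ 0.0507 bar

Adiabatic: P₁V₁^γ = P₂V₂^γ ⇒ P₂ = P₁ (V₁/V₂)^γ.
For a diatomic ideal gas γ = 7/5.
P₂ = 2.29 × (1/15.2)^(7/5) = 0.05073 bar.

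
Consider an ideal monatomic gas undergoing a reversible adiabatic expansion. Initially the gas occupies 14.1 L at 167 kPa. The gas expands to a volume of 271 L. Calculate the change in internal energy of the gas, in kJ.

γ = 5/3 for a monatomic ideal gas.
P₂ = P₁(V₁/V₂)^γ = 167×(14.1/271)^(5/3) = 1.211 kPa.
For a reversible adiabat, W_by_gas = (P₁V₁ − P₂V₂)/(γ−1).
W_by = (167000×0.0141 − 1211×0.271) / (2/3) = 3040 J.
Q = 0 ⇒ ΔU = −W_by = -3040 J.

ΔU ≈ -3.04 kJ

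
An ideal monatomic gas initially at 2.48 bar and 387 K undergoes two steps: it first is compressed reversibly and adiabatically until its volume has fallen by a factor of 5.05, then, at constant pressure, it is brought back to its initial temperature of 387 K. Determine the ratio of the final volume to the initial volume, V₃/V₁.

For a monatomic ideal gas γ = 5/3.
Adiabatic step: V₂/V₁ = 0.198; T₂ = T₁·5.05^(2/3) = 1139 K.
Isobaric step: V₃/V₂ = T₃/T₂ = 387/1139.
V₃/V₁ = (V₂/V₁)(V₃/V₂) = 0.198 × (387/1139) = 0.06727.

V₃/V₁ ≈ 0.0673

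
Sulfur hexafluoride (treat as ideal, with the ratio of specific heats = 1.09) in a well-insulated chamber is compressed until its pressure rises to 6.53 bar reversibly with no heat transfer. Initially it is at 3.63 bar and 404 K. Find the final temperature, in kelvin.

T₂ ≈ 424 K

Along an adiabat T P^((1−γ)/γ) is constant, so T₂ = T₁ (P₂/P₁)^((γ−1)/γ).
T₂ = 404 × (6.53/3.63)^(0.0826) = 424.1 K.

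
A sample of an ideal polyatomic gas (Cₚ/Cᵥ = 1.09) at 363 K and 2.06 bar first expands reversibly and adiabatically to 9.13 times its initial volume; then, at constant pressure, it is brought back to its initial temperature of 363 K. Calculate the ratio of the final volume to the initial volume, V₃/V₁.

Adiabatic step: V₂/V₁ = 9.13; T₂ = T₁·(1/9.13)^(0.09) = 297.5 K.
Isobaric step: V₃/V₂ = T₃/T₂ = 363/297.5.
V₃/V₁ = (V₂/V₁)(V₃/V₂) = 9.13 × (363/297.5) = 11.14.

V₃/V₁ ≈ 11.1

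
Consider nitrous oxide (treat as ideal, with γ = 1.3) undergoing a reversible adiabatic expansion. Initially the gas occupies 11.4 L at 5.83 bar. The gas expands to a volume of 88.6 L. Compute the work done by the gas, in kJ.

W ≈ 10.2 kJ

P₂ = P₁(V₁/V₂)^γ = 5.83×(11.4/88.6)^(1.3) = 0.4055 bar.
For a reversible adiabat, W_by_gas = (P₁V₁ − P₂V₂)/(γ−1).
W_by = (583000×0.0114 − 40550×0.0886) / (0.3) = 10180 J.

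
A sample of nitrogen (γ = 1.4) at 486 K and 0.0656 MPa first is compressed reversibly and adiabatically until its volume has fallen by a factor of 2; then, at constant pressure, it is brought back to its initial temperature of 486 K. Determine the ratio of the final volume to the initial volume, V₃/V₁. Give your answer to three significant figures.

V₃/V₁ ≈ 0.379

Adiabatic step: V₂/V₁ = 0.5; T₂ = T₁·2^(0.4) = 641.3 K.
Isobaric step: V₃/V₂ = T₃/T₂ = 486/641.3.
V₃/V₁ = (V₂/V₁)(V₃/V₂) = 0.5 × (486/641.3) = 0.3789.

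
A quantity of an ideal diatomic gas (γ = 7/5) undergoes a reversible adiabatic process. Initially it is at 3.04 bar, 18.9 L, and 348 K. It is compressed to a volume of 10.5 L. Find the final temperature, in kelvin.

T₂ ≈ 440 K

Adiabatic: T₁V₁^(γ−1) = T₂V₂^(γ−1) ⇒ T₂ = T₁ (V₁/V₂)^(γ−1).
T₂ = 348 × (18.9/10.5)^(2/5) = 440.2 K.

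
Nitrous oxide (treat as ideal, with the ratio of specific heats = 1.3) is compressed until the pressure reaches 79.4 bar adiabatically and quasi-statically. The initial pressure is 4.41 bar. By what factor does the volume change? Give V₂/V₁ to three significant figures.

From PV^γ = const, V₂/V₁ = (P₁/P₂)^(1/γ).
V₂/V₁ = (4.41/79.4)^(0.769) = 0.1082.

V₂/V₁ ≈ 0.108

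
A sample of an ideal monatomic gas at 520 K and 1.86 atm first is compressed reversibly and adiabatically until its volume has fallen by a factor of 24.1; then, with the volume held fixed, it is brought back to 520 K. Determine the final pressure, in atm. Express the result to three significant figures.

P₃ ≈ 44.8 atm

For a monatomic ideal gas γ = 5/3.
Adiabatic step (PV^γ = const): P₂ = 1.86×24.1^(5/3) = 374 atm; T₂ = 520×24.1^(2/3) = 4339 K.
Isochoric: P₃ = P₂(T₃/T₂) = 374 × (520/4339) = 44.83 atm.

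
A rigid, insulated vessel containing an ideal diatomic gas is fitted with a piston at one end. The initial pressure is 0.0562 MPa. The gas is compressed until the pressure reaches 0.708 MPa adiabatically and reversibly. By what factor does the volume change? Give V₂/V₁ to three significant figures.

From PV^γ = const, V₂/V₁ = (P₁/P₂)^(1/γ).
For a diatomic ideal gas γ = 7/5.
V₂/V₁ = (0.0562/0.708)^(5/7) = 0.1637.

V₂/V₁ ≈ 0.164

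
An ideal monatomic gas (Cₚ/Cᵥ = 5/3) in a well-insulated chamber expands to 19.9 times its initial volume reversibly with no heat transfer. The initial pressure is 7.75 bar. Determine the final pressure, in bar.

P₂ ≈ 0.0530 bar

Since PV^γ is constant along a reversible adiabat, P₂ = P₁ (V₁/V₂)^γ.
P₂ = 7.75 × (1/19.9)^(5/3) = 0.05303 bar.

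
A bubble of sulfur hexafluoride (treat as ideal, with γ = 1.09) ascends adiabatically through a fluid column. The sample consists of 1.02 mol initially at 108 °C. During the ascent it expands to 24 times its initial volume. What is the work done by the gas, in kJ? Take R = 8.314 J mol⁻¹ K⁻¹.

For a reversible adiabat TV^(γ−1) is constant, so T₂ = T₁ (V₁/V₂)^(γ−1).
T₁ = 108 °C = 381.1 K.
T₂ = 381.1 × (1/24)^(0.09) = 286.3 K.
Q = 0, so ΔU = W_on_gas = nCᵥΔT with Cᵥ = R/(γ−1) = 92.38 J/(mol·K).
ΔU = 1.02 × 92.38 × (286.3 − 381.1) = -8934 J.
Work done by the gas = −ΔU = 8934 J.

W ≈ 8.93 kJ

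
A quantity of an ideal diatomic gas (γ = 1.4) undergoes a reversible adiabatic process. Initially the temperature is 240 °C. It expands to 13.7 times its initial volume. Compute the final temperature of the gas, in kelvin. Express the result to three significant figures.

Adiabatic: T₁V₁^(γ−1) = T₂V₂^(γ−1) ⇒ T₂ = T₁ (V₁/V₂)^(γ−1).
T₁ = 240 °C = 513.1 K.
T₂ = 513.1 × (1/13.7)^(0.4) = 180.1 K.

T₂ ≈ 180 K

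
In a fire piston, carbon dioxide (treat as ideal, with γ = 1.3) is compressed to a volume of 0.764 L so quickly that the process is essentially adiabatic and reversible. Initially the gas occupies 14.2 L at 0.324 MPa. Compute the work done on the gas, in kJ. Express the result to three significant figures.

W ≈ 21.5 kJ

P₂ = P₁(V₁/V₂)^γ = 0.324×(14.2/0.764)^(1.3) = 14.47 MPa.
For a reversible adiabat, W_by_gas = (P₁V₁ − P₂V₂)/(γ−1).
W_by = (324000×0.0142 − 1.447×10^7×0.000764) / (0.3) = -21520 J.
W_on_gas = −W_by = 21520 J.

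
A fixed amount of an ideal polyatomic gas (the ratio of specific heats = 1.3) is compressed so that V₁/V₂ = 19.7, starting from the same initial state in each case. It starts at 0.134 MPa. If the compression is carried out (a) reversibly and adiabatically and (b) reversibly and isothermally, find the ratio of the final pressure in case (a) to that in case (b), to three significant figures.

Isothermal: P_b = P₁(V₁/V₂) = 0.134×19.7.
Adiabatic: P_a = P₁(V₁/V₂)^γ = 0.134×19.7^(1.3).
P_a/P_b = (V₁/V₂)^(γ−1) = 19.7^(0.3) = 2.445.

P_adiabatic / P_isothermal ≈ 2.45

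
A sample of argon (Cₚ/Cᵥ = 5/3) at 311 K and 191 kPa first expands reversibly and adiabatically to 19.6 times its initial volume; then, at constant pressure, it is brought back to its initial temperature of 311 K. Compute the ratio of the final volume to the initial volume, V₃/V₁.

V₃/V₁ ≈ 142

Adiabatic step: V₂/V₁ = 19.6; T₂ = T₁·(1/19.6)^(2/3) = 42.78 K.
Isobaric step: V₃/V₂ = T₃/T₂ = 311/42.78.
V₃/V₁ = (V₂/V₁)(V₃/V₂) = 19.6 × (311/42.78) = 142.5.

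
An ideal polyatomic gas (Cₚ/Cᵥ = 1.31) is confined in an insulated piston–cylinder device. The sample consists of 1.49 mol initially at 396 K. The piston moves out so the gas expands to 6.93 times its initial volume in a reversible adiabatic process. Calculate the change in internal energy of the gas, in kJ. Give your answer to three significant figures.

For a reversible adiabat TV^(γ−1) is constant, so T₂ = T₁ (V₁/V₂)^(γ−1).
T₂ = 396 × (1/6.93)^(0.31) = 217.3 K.
Q = 0, so ΔU = W_on_gas = nCᵥΔT with Cᵥ = R/(γ−1) = 26.82 J/(mol·K).
ΔU = 1.49 × 26.82 × (217.3 − 396) = -7141 J.

ΔU ≈ -7.14 kJ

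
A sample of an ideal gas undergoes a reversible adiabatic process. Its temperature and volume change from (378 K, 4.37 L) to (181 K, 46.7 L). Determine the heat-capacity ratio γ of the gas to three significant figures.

γ ≈ 1.31

TV^(γ−1) = const ⇒ γ − 1 = ln(T₂/T₁) / ln(V₁/V₂).
γ = 1 + ln(181/378) / ln(4.37/46.7) = 1.311.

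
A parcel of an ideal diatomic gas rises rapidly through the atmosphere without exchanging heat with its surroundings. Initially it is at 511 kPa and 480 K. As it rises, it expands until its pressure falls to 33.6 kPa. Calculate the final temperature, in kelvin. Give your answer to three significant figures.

Adiabatic: T₂/T₁ = (P₂/P₁)^((γ−1)/γ).
For a diatomic ideal gas γ = 7/5, so (γ−1)/γ = 2/7.
T₂ = 480 × (33.6/511)^(2/7) = 220.5 K.

T₂ ≈ 221 K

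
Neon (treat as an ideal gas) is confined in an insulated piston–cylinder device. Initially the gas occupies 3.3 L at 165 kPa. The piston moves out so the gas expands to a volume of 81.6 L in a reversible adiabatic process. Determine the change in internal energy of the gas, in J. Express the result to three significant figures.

ΔU ≈ -721 J

γ = 5/3 for a monatomic ideal gas.
P₂ = P₁(V₁/V₂)^γ = 165×(3.3/81.6)^(5/3) = 0.7862 kPa.
For a reversible adiabat, W_by_gas = (P₁V₁ − P₂V₂)/(γ−1).
W_by = (165000×0.0033 − 786.2×0.0816) / (2/3) = 720.5 J.
Q = 0 ⇒ ΔU = −W_by = -720.5 J.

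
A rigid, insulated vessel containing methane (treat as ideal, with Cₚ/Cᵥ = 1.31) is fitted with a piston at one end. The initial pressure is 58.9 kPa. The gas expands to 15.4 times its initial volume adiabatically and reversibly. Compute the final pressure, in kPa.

P₂ ≈ 1.64 kPa

Adiabatic: P₁V₁^γ = P₂V₂^γ ⇒ P₂ = P₁ (V₁/V₂)^γ.
P₂ = 58.9 × (1/15.4)^(1.31) = 1.639 kPa.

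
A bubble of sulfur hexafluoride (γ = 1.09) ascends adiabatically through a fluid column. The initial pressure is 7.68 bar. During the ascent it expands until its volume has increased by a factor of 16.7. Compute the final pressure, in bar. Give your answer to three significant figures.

P₂ ≈ 0.357 bar

Since PV^γ is constant along a reversible adiabat, P₂ = P₁ (V₁/V₂)^γ.
P₂ = 7.68 × (1/16.7)^(1.09) = 0.3569 bar.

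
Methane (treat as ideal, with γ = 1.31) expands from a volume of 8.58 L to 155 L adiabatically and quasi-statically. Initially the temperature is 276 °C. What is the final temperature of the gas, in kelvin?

T₂ ≈ 224 K

For a reversible adiabat TV^(γ−1) is constant, so T₂ = T₁ (V₁/V₂)^(γ−1).
T₁ = 276 °C = 549.1 K.
T₂ = 549.1 × (8.58/155)^(0.31) = 223.9 K.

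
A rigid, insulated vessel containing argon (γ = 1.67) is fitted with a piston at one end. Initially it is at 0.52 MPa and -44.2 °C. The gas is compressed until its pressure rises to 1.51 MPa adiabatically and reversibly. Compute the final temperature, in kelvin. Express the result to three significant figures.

Along an adiabat T P^((1−γ)/γ) is constant, so T₂ = T₁ (P₂/P₁)^((γ−1)/γ).
T₁ = -44.2 °C = 228.9 K.
T₂ = 228.9 × (1.51/0.52)^(0.401) = 351.1 K.

T₂ ≈ 351 K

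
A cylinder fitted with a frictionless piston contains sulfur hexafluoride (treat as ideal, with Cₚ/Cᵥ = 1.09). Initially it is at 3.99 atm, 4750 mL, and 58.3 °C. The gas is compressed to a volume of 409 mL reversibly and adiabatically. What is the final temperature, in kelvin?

T₂ ≈ 413 K

Adiabatic: T₁V₁^(γ−1) = T₂V₂^(γ−1) ⇒ T₂ = T₁ (V₁/V₂)^(γ−1).
T₁ = 58.3 °C = 331.4 K.
T₂ = 331.4 × (4750/409)^(0.09) = 413.3 K.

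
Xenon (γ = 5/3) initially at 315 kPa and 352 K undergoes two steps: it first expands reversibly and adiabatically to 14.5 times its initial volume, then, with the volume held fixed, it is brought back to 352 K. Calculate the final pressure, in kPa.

P₃ ≈ 21.7 kPa

Adiabatic step (PV^γ = const): P₂ = 315×(1/14.5)^(5/3) = 3.653 kPa; T₂ = 352×(1/14.5)^(2/3) = 59.2 K.
Isochoric: P₃ = P₂(T₃/T₂) = 3.653 × (352/59.2) = 21.72 kPa.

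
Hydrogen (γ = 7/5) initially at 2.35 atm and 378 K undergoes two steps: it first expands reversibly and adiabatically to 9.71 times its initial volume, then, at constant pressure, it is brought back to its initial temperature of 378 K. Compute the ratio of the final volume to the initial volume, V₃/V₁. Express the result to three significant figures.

V₃/V₁ ≈ 24.1

Adiabatic step: V₂/V₁ = 9.71; T₂ = T₁·(1/9.71)^(2/5) = 152.3 K.
Isobaric step: V₃/V₂ = T₃/T₂ = 378/152.3.
V₃/V₁ = (V₂/V₁)(V₃/V₂) = 9.71 × (378/152.3) = 24.1.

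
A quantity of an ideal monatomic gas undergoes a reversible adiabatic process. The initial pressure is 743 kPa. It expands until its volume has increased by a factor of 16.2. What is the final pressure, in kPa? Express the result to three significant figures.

Since PV^γ is constant along a reversible adiabat, P₂ = P₁ (V₁/V₂)^γ.
For a monatomic ideal gas γ = 5/3.
P₂ = 743 × (1/16.2)^(5/3) = 7.164 kPa.

P₂ ≈ 7.16 kPa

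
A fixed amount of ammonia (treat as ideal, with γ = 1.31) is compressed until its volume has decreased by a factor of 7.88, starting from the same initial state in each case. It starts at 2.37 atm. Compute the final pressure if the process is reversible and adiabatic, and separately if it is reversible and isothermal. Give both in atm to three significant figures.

adiabatic: 35.4 atm; isothermal: 18.7 atm

Isothermal: P₂ = P₁(V₁/V₂) = 2.37×7.88 = 18.68 atm.
Adiabatic: P₂ = P₁(V₁/V₂)^γ = 2.37×7.88^(1.31) = 35.42 atm.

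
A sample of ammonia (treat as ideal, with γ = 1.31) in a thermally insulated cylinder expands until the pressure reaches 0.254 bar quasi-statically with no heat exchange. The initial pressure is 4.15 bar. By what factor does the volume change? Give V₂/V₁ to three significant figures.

From PV^γ = const, V₂/V₁ = (P₁/P₂)^(1/γ).
V₂/V₁ = (4.15/0.254)^(0.763) = 8.436.

V₂/V₁ ≈ 8.44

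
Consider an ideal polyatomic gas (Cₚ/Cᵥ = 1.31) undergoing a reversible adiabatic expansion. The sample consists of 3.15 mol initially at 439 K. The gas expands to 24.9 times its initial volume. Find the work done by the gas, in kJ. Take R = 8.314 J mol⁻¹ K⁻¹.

For a reversible adiabat TV^(γ−1) is constant, so T₂ = T₁ (V₁/V₂)^(γ−1).
T₂ = 439 × (1/24.9)^(0.31) = 162 K.
Q = 0, so ΔU = W_on_gas = nCᵥΔT with Cᵥ = R/(γ−1) = 26.82 J/(mol·K).
ΔU = 3.15 × 26.82 × (162 − 439) = -23400 J.
Work done by the gas = −ΔU = 23400 J.

W ≈ 23.4 kJ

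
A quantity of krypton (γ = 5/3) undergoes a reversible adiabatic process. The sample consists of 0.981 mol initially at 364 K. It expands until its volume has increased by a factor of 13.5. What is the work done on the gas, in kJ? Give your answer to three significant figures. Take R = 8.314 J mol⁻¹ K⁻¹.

W ≈ -3.67 kJ

Adiabatic: T₁V₁^(γ−1) = T₂V₂^(γ−1) ⇒ T₂ = T₁ (V₁/V₂)^(γ−1).
T₂ = 364 × (1/13.5)^(2/3) = 64.2 K.
Q = 0, so ΔU = W_on_gas = nCᵥΔT with Cᵥ = R/(γ−1) = 12.47 J/(mol·K).
ΔU = 0.981 × 12.47 × (64.2 − 364) = -3668 J.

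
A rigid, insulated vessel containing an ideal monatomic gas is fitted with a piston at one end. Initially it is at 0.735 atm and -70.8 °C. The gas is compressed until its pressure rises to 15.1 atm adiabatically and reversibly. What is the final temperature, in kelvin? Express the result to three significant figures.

T₂ ≈ 678 K

Along an adiabat T P^((1−γ)/γ) is constant, so T₂ = T₁ (P₂/P₁)^((γ−1)/γ).
For a monatomic ideal gas γ = 5/3, so (γ−1)/γ = 2/5.
T₁ = -70.8 °C = 202.3 K.
T₂ = 202.3 × (15.1/0.735)^(2/5) = 677.9 K.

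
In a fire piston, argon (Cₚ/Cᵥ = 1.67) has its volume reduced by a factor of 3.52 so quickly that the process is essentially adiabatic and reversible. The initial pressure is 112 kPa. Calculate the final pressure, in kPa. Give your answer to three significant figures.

P₂ ≈ 916 kPa

Adiabatic: P₁V₁^γ = P₂V₂^γ ⇒ P₂ = P₁ (V₁/V₂)^γ.
P₂ = 112 × 3.52^(1.67) = 916.1 kPa.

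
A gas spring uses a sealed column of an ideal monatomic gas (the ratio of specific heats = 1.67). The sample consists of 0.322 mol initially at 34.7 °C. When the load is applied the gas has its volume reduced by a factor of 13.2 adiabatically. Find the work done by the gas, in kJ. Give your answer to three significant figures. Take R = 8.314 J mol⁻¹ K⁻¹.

For a reversible adiabat TV^(γ−1) is constant, so T₂ = T₁ (V₁/V₂)^(γ−1).
T₁ = 34.7 °C = 307.8 K.
T₂ = 307.8 × 13.2^(0.67) = 1734 K.
Q = 0, so ΔU = W_on_gas = nCᵥΔT with Cᵥ = R/(γ−1) = 12.41 J/(mol·K).
ΔU = 0.322 × 12.41 × (1734 − 307.8) = 5700 J.
Work done by the gas = −ΔU = -5700 J.

W ≈ -5.70 kJ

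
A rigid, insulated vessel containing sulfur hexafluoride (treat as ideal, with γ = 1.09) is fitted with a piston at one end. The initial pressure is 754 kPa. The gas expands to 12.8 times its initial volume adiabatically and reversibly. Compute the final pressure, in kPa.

Adiabatic: P₁V₁^γ = P₂V₂^γ ⇒ P₂ = P₁ (V₁/V₂)^γ.
P₂ = 754 × (1/12.8)^(1.09) = 46.83 kPa.

P₂ ≈ 46.8 kPa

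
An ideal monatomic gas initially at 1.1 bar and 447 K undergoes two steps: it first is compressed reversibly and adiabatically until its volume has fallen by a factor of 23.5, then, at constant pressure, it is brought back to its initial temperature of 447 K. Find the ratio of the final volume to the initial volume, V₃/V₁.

V₃/V₁ ≈ 0.00519

For a monatomic ideal gas γ = 5/3.
Adiabatic step: V₂/V₁ = 0.04255; T₂ = T₁·23.5^(2/3) = 3667 K.
Isobaric step: V₃/V₂ = T₃/T₂ = 447/3667.
V₃/V₁ = (V₂/V₁)(V₃/V₂) = 0.04255 × (447/3667) = 0.005187.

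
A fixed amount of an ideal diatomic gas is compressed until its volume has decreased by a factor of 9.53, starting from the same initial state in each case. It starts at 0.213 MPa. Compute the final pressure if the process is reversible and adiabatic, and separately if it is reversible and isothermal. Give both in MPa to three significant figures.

For a diatomic ideal gas γ = 7/5.
Isothermal: P₂ = P₁(V₁/V₂) = 0.213×9.53 = 2.03 MPa.
Adiabatic: P₂ = P₁(V₁/V₂)^γ = 0.213×9.53^(7/5) = 5.002 MPa.

adiabatic: 5.00 MPa; isothermal: 2.03 MPa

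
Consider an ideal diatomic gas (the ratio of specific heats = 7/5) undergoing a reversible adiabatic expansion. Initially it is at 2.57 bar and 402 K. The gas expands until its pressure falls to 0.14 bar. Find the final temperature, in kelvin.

T₂ ≈ 175 K

Along an adiabat T P^((1−γ)/γ) is constant, so T₂ = T₁ (P₂/P₁)^((γ−1)/γ).
T₂ = 402 × (0.14/2.57)^(2/7) = 175 K.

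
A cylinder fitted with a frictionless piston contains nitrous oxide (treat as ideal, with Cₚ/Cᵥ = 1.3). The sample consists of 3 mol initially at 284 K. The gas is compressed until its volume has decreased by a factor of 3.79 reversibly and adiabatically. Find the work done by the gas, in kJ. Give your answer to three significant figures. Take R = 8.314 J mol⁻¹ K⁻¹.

W ≈ -11.6 kJ

For a reversible adiabat TV^(γ−1) is constant, so T₂ = T₁ (V₁/V₂)^(γ−1).
T₂ = 284 × 3.79^(0.3) = 423.6 K.
Q = 0, so ΔU = W_on_gas = nCᵥΔT with Cᵥ = R/(γ−1) = 27.71 J/(mol·K).
ΔU = 3 × 27.71 × (423.6 − 284) = 11600 J.
Work done by the gas = −ΔU = -11600 J.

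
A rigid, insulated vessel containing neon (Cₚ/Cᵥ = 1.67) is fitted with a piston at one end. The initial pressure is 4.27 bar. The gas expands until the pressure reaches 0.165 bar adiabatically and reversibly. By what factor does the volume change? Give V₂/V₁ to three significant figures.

V₂/V₁ ≈ 7.02

From PV^γ = const, V₂/V₁ = (P₁/P₂)^(1/γ).
V₂/V₁ = (4.27/0.165)^(0.599) = 7.016.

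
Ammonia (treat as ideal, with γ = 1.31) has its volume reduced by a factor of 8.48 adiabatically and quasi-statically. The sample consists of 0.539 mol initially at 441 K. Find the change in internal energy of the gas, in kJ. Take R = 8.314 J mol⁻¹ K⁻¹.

For a reversible adiabat TV^(γ−1) is constant, so T₂ = T₁ (V₁/V₂)^(γ−1).
T₂ = 441 × 8.48^(0.31) = 855.5 K.
Q = 0, so ΔU = W_on_gas = nCᵥΔT with Cᵥ = R/(γ−1) = 26.82 J/(mol·K).
ΔU = 0.539 × 26.82 × (855.5 − 441) = 5992 J.

ΔU ≈ 5.99 kJ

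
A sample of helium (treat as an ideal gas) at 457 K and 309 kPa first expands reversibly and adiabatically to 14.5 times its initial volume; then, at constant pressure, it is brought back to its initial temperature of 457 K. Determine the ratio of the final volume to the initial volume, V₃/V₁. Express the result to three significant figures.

V₃/V₁ ≈ 86.2

For a monatomic ideal gas γ = 5/3.
Adiabatic step: V₂/V₁ = 14.5; T₂ = T₁·(1/14.5)^(2/3) = 76.85 K.
Isobaric step: V₃/V₂ = T₃/T₂ = 457/76.85.
V₃/V₁ = (V₂/V₁)(V₃/V₂) = 14.5 × (457/76.85) = 86.22.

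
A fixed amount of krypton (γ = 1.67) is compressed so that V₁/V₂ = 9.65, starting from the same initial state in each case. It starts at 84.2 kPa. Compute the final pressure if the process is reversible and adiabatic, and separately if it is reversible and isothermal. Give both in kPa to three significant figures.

adiabatic: 3710 kPa; isothermal: 813 kPa

Isothermal: P₂ = P₁(V₁/V₂) = 84.2×9.65 = 812.5 kPa.
Adiabatic: P₂ = P₁(V₁/V₂)^γ = 84.2×9.65^(1.67) = 3711 kPa.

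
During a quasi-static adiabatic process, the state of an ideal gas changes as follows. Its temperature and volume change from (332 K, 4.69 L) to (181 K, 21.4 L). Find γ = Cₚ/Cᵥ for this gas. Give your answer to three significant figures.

TV^(γ−1) = const ⇒ γ − 1 = ln(T₂/T₁) / ln(V₁/V₂).
γ = 1 + ln(181/332) / ln(4.69/21.4) = 1.4.

γ ≈ 1.40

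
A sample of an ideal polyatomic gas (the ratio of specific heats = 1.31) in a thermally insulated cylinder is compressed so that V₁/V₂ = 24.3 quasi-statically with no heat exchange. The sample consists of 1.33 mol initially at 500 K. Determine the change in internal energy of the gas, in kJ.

ΔU ≈ 30.1 kJ

Adiabatic: T₁V₁^(γ−1) = T₂V₂^(γ−1) ⇒ T₂ = T₁ (V₁/V₂)^(γ−1).
T₂ = 500 × 24.3^(0.31) = 1344 K.
Q = 0, so ΔU = W_on_gas = nCᵥΔT with Cᵥ = R/(γ−1) = 26.82 J/(mol·K).
ΔU = 1.33 × 26.82 × (1344 − 500) = 30120 J.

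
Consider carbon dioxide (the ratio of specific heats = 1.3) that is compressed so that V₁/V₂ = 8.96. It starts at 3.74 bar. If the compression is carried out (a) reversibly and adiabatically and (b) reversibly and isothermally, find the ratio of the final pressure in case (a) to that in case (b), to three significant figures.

Isothermal: P_b = P₁(V₁/V₂) = 3.74×8.96.
Adiabatic: P_a = P₁(V₁/V₂)^γ = 3.74×8.96^(1.3).
P_a/P_b = (V₁/V₂)^(γ−1) = 8.96^(0.3) = 1.931.

P_adiabatic / P_isothermal ≈ 1.93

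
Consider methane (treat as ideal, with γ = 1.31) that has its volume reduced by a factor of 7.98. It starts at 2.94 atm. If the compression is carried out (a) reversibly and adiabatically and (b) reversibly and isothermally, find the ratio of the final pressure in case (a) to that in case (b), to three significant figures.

Isothermal: P_b = P₁(V₁/V₂) = 2.94×7.98.
Adiabatic: P_a = P₁(V₁/V₂)^γ = 2.94×7.98^(1.31).
P_a/P_b = (V₁/V₂)^(γ−1) = 7.98^(0.31) = 1.904.

P_adiabatic / P_isothermal ≈ 1.90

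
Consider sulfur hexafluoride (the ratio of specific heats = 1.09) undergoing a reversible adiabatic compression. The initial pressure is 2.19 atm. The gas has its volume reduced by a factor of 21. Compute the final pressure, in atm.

P₂ ≈ 60.5 atm

Adiabatic: P₁V₁^γ = P₂V₂^γ ⇒ P₂ = P₁ (V₁/V₂)^γ.
P₂ = 2.19 × 21^(1.09) = 60.49 atm.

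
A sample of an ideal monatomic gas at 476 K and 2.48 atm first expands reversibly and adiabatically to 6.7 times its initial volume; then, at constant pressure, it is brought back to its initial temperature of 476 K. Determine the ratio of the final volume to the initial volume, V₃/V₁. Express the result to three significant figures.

V₃/V₁ ≈ 23.8

For a monatomic ideal gas γ = 5/3.
Adiabatic step: V₂/V₁ = 6.7; T₂ = T₁·(1/6.7)^(2/3) = 133.9 K.
Isobaric step: V₃/V₂ = T₃/T₂ = 476/133.9.
V₃/V₁ = (V₂/V₁)(V₃/V₂) = 6.7 × (476/133.9) = 23.81.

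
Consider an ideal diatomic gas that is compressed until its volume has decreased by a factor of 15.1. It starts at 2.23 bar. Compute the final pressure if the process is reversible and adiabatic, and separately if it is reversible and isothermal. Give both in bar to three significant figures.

adiabatic: 99.7 bar; isothermal: 33.7 bar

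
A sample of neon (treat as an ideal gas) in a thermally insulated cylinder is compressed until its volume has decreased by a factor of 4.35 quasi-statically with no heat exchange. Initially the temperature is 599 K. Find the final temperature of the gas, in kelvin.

T₂ ≈ 1600 K

Adiabatic: T₁V₁^(γ−1) = T₂V₂^(γ−1) ⇒ T₂ = T₁ (V₁/V₂)^(γ−1).
For a monatomic ideal gas γ = 5/3, so γ−1 = 2/3.
T₂ = 599 × 4.35^(2/3) = 1596 K.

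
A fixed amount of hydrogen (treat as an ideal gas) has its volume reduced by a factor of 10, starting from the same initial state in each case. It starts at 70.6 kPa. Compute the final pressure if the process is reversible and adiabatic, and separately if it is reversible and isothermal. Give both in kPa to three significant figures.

For a diatomic ideal gas γ = 7/5.
Isothermal: P₂ = P₁(V₁/V₂) = 70.6×10 = 706 kPa.
Adiabatic: P₂ = P₁(V₁/V₂)^γ = 70.6×10^(7/5) = 1773 kPa.

adiabatic: 1770 kPa; isothermal: 706 kPa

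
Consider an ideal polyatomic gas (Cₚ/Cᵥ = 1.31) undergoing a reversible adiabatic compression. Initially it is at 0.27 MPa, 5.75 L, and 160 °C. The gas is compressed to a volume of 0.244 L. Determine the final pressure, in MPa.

Adiabatic: P₁V₁^γ = P₂V₂^γ ⇒ P₂ = P₁ (V₁/V₂)^γ.
P₂ = 0.27 × (5.75/0.244)^(1.31) = 16.95 MPa.

P₂ ≈ 16.9 MPa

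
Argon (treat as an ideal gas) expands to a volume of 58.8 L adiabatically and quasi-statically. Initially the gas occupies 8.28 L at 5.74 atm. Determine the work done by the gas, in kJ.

γ = 5/3 for a monatomic ideal gas.
P₂ = P₁(V₁/V₂)^γ = 5.74×(8.28/58.8)^(5/3) = 0.2188 atm.
For a reversible adiabat, W_by_gas = (P₁V₁ − P₂V₂)/(γ−1).
W_by = (581600×0.00828 − 22170×0.0588) / (2/3) = 5268 J.

W ≈ 5.27 kJ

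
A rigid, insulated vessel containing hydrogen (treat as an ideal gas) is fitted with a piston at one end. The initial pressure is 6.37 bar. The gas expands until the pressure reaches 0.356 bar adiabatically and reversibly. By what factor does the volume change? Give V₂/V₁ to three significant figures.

From PV^γ = const, V₂/V₁ = (P₁/P₂)^(1/γ).
For a diatomic ideal gas γ = 7/5.
V₂/V₁ = (6.37/0.356)^(5/7) = 7.848.

V₂/V₁ ≈ 7.85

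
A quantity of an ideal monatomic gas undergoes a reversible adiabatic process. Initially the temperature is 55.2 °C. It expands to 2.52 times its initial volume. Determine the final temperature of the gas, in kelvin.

T₂ ≈ 177 K

Adiabatic: T₁V₁^(γ−1) = T₂V₂^(γ−1) ⇒ T₂ = T₁ (V₁/V₂)^(γ−1).
For a monatomic ideal gas γ = 5/3, so γ−1 = 2/3.
T₁ = 55.2 °C = 328.3 K.
T₂ = 328.3 × (1/2.52)^(2/3) = 177.3 K.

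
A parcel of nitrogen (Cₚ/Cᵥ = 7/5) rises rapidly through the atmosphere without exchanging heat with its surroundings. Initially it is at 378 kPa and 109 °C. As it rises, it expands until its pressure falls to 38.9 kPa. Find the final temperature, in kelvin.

T₂ ≈ 200 K

Along an adiabat T P^((1−γ)/γ) is constant, so T₂ = T₁ (P₂/P₁)^((γ−1)/γ).
T₁ = 109 °C = 382.1 K.
T₂ = 382.1 × (38.9/378)^(2/7) = 199.6 K.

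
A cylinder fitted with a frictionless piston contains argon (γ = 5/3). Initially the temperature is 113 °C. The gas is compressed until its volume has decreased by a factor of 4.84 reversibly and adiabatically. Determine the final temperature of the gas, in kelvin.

For a reversible adiabat TV^(γ−1) is constant, so T₂ = T₁ (V₁/V₂)^(γ−1).
T₁ = 113 °C = 386.1 K.
T₂ = 386.1 × 4.84^(2/3) = 1105 K.

T₂ ≈ 1100 K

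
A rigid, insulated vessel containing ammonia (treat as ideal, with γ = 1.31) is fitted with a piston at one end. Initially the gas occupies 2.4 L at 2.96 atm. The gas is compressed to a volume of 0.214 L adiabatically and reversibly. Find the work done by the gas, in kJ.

P₂ = P₁(V₁/V₂)^γ = 2.96×(2.4/0.214)^(1.31) = 70.23 atm.
For a reversible adiabat, W_by_gas = (P₁V₁ − P₂V₂)/(γ−1).
W_by = (299900×0.0024 − 7.116×10^6×0.000214) / (0.31) = -2590 J.

W ≈ -2.59 kJ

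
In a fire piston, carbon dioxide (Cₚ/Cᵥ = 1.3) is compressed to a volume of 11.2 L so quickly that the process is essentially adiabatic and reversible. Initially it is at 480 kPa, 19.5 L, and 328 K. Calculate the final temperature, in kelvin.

T₂ ≈ 387 K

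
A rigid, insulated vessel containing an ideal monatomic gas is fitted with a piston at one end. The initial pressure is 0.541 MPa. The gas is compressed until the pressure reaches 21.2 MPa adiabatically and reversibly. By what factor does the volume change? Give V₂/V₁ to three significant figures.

From PV^γ = const, V₂/V₁ = (P₁/P₂)^(1/γ).
For a monatomic ideal gas γ = 5/3.
V₂/V₁ = (0.541/21.2)^(3/5) = 0.1107.

V₂/V₁ ≈ 0.111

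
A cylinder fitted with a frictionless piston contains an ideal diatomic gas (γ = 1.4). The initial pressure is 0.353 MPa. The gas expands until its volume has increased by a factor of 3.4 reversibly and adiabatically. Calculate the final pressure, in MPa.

P₂ ≈ 0.0636 MPa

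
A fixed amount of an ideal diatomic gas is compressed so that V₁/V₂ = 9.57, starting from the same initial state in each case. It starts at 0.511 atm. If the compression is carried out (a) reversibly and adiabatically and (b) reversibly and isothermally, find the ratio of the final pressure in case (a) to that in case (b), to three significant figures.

For a diatomic ideal gas γ = 7/5.
Isothermal: P_b = P₁(V₁/V₂) = 0.511×9.57.
Adiabatic: P_a = P₁(V₁/V₂)^γ = 0.511×9.57^(7/5).
P_a/P_b = (V₁/V₂)^(γ−1) = 9.57^(2/5) = 2.468.

P_adiabatic / P_isothermal ≈ 2.47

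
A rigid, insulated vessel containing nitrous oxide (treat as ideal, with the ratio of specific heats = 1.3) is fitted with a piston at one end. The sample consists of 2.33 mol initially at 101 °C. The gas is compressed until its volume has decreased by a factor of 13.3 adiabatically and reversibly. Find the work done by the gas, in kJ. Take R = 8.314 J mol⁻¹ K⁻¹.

Adiabatic: T₁V₁^(γ−1) = T₂V₂^(γ−1) ⇒ T₂ = T₁ (V₁/V₂)^(γ−1).
T₁ = 101 °C = 374.1 K.
T₂ = 374.1 × 13.3^(0.3) = 813.2 K.
Q = 0, so ΔU = W_on_gas = nCᵥΔT with Cᵥ = R/(γ−1) = 27.71 J/(mol·K).
ΔU = 2.33 × 27.71 × (813.2 − 374.1) = 28350 J.
Work done by the gas = −ΔU = -28350 J.

W ≈ -28.4 kJ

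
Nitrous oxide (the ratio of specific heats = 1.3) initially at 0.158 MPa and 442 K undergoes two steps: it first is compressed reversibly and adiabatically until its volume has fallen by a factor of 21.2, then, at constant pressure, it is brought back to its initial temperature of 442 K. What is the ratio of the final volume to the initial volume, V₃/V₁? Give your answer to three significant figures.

V₃/V₁ ≈ 0.0189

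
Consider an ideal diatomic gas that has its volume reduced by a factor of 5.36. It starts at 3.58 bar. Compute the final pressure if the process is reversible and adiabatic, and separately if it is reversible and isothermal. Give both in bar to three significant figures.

For a diatomic ideal gas γ = 7/5.
Isothermal: P₂ = P₁(V₁/V₂) = 3.58×5.36 = 19.19 bar.
Adiabatic: P₂ = P₁(V₁/V₂)^γ = 3.58×5.36^(7/5) = 37.56 bar.

adiabatic: 37.6 bar; isothermal: 19.2 bar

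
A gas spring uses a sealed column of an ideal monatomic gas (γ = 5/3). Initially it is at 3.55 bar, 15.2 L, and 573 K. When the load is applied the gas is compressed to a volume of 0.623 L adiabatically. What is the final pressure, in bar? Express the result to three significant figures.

P₂ ≈ 729 bar

Since PV^γ is constant along a reversible adiabat, P₂ = P₁ (V₁/V₂)^γ.
P₂ = 3.55 × (15.2/0.623)^(5/3) = 728.6 bar.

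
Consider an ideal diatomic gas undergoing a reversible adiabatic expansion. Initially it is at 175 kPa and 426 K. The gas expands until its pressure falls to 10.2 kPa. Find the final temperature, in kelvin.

T₂ ≈ 189 K

Along an adiabat T P^((1−γ)/γ) is constant, so T₂ = T₁ (P₂/P₁)^((γ−1)/γ).
For a diatomic ideal gas γ = 7/5, so (γ−1)/γ = 2/7.
T₂ = 426 × (10.2/175)^(2/7) = 189.1 K.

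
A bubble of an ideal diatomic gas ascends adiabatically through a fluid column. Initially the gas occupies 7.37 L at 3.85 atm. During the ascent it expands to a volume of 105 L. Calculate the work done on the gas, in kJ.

W ≈ -4.70 kJ

γ = 7/5 for a diatomic ideal gas.
P₂ = P₁(V₁/V₂)^γ = 3.85×(7.37/105)^(7/5) = 0.09338 atm.
For a reversible adiabat, W_by_gas = (P₁V₁ − P₂V₂)/(γ−1).
W_by = (390100×0.00737 − 9462×0.105) / (2/5) = 4704 J.
W_on_gas = −W_by = -4704 J.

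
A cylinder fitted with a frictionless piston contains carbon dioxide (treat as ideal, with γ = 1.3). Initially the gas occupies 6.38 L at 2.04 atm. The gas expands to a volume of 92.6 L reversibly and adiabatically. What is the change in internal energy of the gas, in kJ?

ΔU ≈ -2.43 kJ

P₂ = P₁(V₁/V₂)^γ = 2.04×(6.38/92.6)^(1.3) = 0.06299 atm.
For a reversible adiabat, W_by_gas = (P₁V₁ − P₂V₂)/(γ−1).
W_by = (206700×0.00638 − 6383×0.0926) / (0.3) = 2426 J.
Q = 0 ⇒ ΔU = −W_by = -2426 J.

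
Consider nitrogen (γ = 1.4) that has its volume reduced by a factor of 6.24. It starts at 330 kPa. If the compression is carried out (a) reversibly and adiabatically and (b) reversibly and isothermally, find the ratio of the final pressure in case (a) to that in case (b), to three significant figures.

Isothermal: P_b = P₁(V₁/V₂) = 330×6.24.
Adiabatic: P_a = P₁(V₁/V₂)^γ = 330×6.24^(1.4).
P_a/P_b = (V₁/V₂)^(γ−1) = 6.24^(0.4) = 2.08.

P_adiabatic / P_isothermal ≈ 2.08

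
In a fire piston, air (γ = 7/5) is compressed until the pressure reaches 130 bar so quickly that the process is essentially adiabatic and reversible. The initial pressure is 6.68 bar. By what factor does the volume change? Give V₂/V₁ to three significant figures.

From PV^γ = const, V₂/V₁ = (P₁/P₂)^(1/γ).
V₂/V₁ = (6.68/130)^(5/7) = 0.12.

V₂/V₁ ≈ 0.120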